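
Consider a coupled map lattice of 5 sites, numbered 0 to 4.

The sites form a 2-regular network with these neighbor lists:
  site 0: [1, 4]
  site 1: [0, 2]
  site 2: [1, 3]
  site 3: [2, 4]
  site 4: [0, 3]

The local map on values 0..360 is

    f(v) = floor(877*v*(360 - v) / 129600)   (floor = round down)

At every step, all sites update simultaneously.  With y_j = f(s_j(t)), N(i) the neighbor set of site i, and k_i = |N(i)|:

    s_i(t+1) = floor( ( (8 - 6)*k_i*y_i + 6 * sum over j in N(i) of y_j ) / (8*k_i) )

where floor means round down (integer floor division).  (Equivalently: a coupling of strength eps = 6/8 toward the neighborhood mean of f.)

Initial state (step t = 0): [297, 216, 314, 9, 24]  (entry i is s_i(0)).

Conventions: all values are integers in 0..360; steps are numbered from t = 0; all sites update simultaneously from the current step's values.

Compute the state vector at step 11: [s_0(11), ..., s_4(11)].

Simulating step by step:
t=0: [297, 216, 314, 9, 24]
t=1: [130, 136, 110, 61, 68]
t=2: [178, 197, 169, 150, 155]
t=3: [216, 218, 215, 215, 215]
t=4: [209, 209, 209, 210, 210]
t=5: [213, 213, 213, 213, 213]
t=6: [211, 211, 211, 211, 211]
t=7: [212, 212, 212, 212, 212]
t=8: [212, 212, 212, 212, 212]
t=9: [212, 212, 212, 212, 212]
t=10: [212, 212, 212, 212, 212]
t=11: [212, 212, 212, 212, 212]

Answer: [212, 212, 212, 212, 212]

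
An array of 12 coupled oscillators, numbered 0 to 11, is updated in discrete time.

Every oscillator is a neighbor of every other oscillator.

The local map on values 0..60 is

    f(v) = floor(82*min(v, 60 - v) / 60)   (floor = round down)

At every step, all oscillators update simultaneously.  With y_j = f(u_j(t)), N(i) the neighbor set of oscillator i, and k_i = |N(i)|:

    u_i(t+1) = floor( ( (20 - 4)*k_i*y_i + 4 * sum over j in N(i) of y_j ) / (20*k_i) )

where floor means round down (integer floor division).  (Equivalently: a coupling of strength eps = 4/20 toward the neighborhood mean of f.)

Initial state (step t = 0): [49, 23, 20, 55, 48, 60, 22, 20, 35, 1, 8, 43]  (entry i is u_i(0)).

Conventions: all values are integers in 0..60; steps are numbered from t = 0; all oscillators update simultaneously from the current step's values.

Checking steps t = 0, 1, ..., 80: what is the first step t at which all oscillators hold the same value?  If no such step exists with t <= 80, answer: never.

Answer: never
Key observation: The state at step 7 reappears at step 9 — the system is in a cycle of period 2 from step 7 on.  No step 0..9 is synchronized, and the cycle repeats forever, so no step up to 80 (or ever) has all oscillators equal.

Derivation:
t=0: [49, 23, 20, 55, 48, 60, 22, 20, 35, 1, 8, 43]  (not all equal)
t=1: [15, 28, 25, 8, 16, 4, 27, 25, 30, 4, 11, 21]  (not all equal)
t=2: [20, 34, 31, 13, 21, 9, 33, 31, 37, 9, 16, 27]  (not all equal)
t=3: [27, 33, 36, 19, 27, 15, 34, 36, 30, 15, 22, 34]  (not all equal)
t=4: [35, 35, 31, 26, 35, 22, 34, 31, 38, 22, 30, 34]  (not all equal)
t=5: [34, 34, 38, 34, 34, 31, 34, 38, 31, 31, 39, 34]  (not all equal)
t=6: [34, 34, 31, 34, 34, 38, 34, 31, 38, 38, 29, 34]  (not all equal)
t=7: [34, 34, 38, 34, 34, 31, 34, 38, 31, 31, 38, 34]  (not all equal)
t=8: [34, 34, 31, 34, 34, 38, 34, 31, 38, 38, 31, 34]  (not all equal)
t=9: [34, 34, 38, 34, 34, 31, 34, 38, 31, 31, 38, 34]  (not all equal)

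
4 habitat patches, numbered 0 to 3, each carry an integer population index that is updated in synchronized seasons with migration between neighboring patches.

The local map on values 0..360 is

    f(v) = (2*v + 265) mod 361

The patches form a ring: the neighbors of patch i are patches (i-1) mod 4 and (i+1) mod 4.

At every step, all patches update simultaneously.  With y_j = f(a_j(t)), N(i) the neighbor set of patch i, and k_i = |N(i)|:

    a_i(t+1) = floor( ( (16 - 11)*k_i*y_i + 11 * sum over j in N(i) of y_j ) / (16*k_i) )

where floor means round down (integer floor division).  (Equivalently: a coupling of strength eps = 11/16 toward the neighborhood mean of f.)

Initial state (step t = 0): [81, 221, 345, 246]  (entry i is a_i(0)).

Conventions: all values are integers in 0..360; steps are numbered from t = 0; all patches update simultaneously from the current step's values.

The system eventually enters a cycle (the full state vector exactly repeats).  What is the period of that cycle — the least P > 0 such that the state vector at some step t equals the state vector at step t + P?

Simulating step by step:
t=0: [81, 221, 345, 246]
t=1: [151, 210, 203, 113]
t=2: [220, 278, 252, 218]
t=3: [258, 165, 165, 240]
t=4: [106, 173, 161, 107]
t=5: [162, 195, 197, 154]
t=6: [245, 272, 267, 247]
t=7: [52, 65, 66, 49]
t=8: [14, 25, 23, 15]
t=9: [301, 306, 306, 299]
t=10: [147, 151, 150, 147]
t=11: [200, 202, 202, 200]
t=12: [305, 306, 306, 305]
t=13: [153, 154, 154, 153]
t=14: [210, 211, 211, 210]
t=15: [324, 325, 325, 324]
t=16: [191, 192, 192, 191]
t=17: [286, 287, 287, 286]
t=18: [115, 116, 116, 115]
t=19: [134, 135, 135, 134]
t=20: [172, 173, 173, 172]
t=21: [248, 249, 249, 248]
t=22: [39, 40, 40, 39]
t=23: [343, 344, 344, 343]
t=24: [229, 230, 230, 229]
t=25: [1, 2, 2, 1]
t=26: [267, 268, 268, 267]
t=27: [77, 78, 78, 77]
t=28: [58, 59, 59, 58]
t=29: [20, 21, 21, 20]
t=30: [305, 306, 306, 305]

Answer: 18
Key observation: The state at step 12, [305, 306, 306, 305], reappears at step 30 — and no state repeats earlier — so the cycle the system enters has period 18.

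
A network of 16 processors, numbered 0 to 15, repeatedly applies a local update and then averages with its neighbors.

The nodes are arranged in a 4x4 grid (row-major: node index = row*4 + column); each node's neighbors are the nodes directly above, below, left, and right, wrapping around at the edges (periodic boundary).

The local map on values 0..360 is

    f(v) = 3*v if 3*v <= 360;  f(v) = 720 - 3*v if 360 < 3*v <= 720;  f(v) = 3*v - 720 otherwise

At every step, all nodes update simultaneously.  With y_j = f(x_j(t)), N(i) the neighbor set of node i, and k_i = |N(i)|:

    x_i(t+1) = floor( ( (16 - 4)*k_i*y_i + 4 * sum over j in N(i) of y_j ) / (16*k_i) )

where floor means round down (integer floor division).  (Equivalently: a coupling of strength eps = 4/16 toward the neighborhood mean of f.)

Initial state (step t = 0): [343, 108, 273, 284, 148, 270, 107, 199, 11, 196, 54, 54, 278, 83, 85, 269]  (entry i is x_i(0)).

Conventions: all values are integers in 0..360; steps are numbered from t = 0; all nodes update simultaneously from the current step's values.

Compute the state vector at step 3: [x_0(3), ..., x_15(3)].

Simulating step by step:
t=0: [343, 108, 273, 284, 148, 270, 107, 199, 11, 196, 54, 54, 278, 83, 85, 269]
t=1: [284, 289, 138, 137, 241, 133, 270, 147, 67, 132, 175, 146, 127, 238, 228, 106]
t=2: [148, 158, 265, 296, 60, 276, 136, 252, 210, 288, 192, 273, 295, 57, 78, 298]
t=3: [254, 223, 116, 161, 166, 136, 256, 74, 104, 140, 157, 102, 168, 177, 210, 172]

Answer: [254, 223, 116, 161, 166, 136, 256, 74, 104, 140, 157, 102, 168, 177, 210, 172]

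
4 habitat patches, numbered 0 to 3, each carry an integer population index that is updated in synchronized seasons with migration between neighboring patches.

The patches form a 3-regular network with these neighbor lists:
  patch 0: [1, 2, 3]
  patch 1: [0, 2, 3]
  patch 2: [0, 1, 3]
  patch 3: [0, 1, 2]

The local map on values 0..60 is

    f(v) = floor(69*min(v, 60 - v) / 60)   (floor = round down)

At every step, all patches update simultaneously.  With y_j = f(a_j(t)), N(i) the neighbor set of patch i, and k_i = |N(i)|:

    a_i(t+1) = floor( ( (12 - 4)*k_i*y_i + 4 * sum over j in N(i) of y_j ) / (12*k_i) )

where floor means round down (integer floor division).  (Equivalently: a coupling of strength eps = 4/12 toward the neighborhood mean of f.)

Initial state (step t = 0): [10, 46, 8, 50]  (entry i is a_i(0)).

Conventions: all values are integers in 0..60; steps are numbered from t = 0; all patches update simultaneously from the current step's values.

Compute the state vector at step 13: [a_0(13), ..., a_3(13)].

Simulating step by step:
t=0: [10, 46, 8, 50]
t=1: [11, 14, 10, 11]
t=2: [12, 14, 11, 12]
t=3: [13, 14, 12, 13]
t=4: [14, 15, 13, 14]
t=5: [15, 16, 14, 15]
t=6: [17, 17, 16, 17]
t=7: [18, 18, 18, 18]
t=8: [20, 20, 20, 20]
t=9: [23, 23, 23, 23]
t=10: [26, 26, 26, 26]
t=11: [29, 29, 29, 29]
t=12: [33, 33, 33, 33]
t=13: [31, 31, 31, 31]

Answer: [31, 31, 31, 31]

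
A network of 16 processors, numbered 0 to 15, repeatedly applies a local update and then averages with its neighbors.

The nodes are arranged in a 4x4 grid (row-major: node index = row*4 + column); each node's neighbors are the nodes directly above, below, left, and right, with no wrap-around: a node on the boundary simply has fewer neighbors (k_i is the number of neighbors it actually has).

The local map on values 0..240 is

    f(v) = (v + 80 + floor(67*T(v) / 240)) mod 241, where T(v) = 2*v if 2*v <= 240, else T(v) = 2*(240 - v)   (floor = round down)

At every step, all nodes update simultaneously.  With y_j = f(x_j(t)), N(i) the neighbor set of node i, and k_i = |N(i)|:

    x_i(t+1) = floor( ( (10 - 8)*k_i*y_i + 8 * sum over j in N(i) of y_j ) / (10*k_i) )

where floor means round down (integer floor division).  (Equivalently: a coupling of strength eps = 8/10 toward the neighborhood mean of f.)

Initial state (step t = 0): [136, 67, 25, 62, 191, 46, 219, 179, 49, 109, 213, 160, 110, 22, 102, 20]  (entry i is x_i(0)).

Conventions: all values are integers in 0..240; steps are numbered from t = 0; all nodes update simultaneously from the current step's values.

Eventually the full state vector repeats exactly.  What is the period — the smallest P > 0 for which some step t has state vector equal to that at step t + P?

Answer: 2
Key observation: The state at step 17, [26, 26, 26, 26, 26, 26, 26, 26, 26, 26, 26, 26, 26, 26, 26, 26], reappears at step 19 — and no state repeats earlier — so the cycle the system enters has period 2.

Derivation:
t=0: [136, 67, 25, 62, 191, 46, 219, 179, 49, 109, 213, 160, 110, 22, 102, 20]
t=1: [103, 117, 138, 103, 102, 93, 91, 87, 51, 99, 85, 69, 110, 91, 125, 134]
t=2: [151, 136, 135, 147, 213, 187, 181, 215, 160, 210, 176, 159, 154, 116, 129, 92]
t=3: [47, 40, 38, 47, 49, 54, 51, 48, 54, 46, 47, 99, 33, 39, 83, 73]
t=4: [149, 150, 148, 147, 159, 154, 153, 176, 149, 154, 181, 180, 147, 158, 171, 215]
t=5: [40, 39, 38, 42, 39, 40, 44, 44, 39, 42, 46, 55, 39, 42, 52, 53]
t=6: [140, 140, 143, 143, 141, 143, 145, 151, 141, 144, 154, 155, 142, 147, 154, 162]
t=7: [34, 35, 35, 37, 35, 35, 37, 38, 35, 37, 39, 41, 35, 37, 40, 41]
t=8: [133, 133, 135, 136, 133, 135, 136, 139, 134, 136, 139, 141, 135, 137, 140, 142]
t=9: [31, 31, 32, 33, 31, 32, 33, 33, 32, 32, 33, 34, 32, 33, 34, 34]
t=10: [128, 128, 129, 130, 128, 129, 130, 131, 128, 129, 131, 131, 129, 130, 131, 132]
t=11: [29, 29, 29, 29, 29, 29, 29, 30, 29, 29, 29, 30, 29, 29, 30, 30]
t=12: [125, 125, 125, 125, 125, 125, 125, 125, 125, 125, 125, 125, 125, 125, 125, 126]
t=13: [28, 28, 28, 28, 28, 28, 28, 28, 28, 28, 28, 28, 28, 28, 28, 28]
t=14: [123, 123, 123, 123, 123, 123, 123, 123, 123, 123, 123, 123, 123, 123, 123, 123]
t=15: [27, 27, 27, 27, 27, 27, 27, 27, 27, 27, 27, 27, 27, 27, 27, 27]
t=16: [122, 122, 122, 122, 122, 122, 122, 122, 122, 122, 122, 122, 122, 122, 122, 122]
t=17: [26, 26, 26, 26, 26, 26, 26, 26, 26, 26, 26, 26, 26, 26, 26, 26]
t=18: [120, 120, 120, 120, 120, 120, 120, 120, 120, 120, 120, 120, 120, 120, 120, 120]
t=19: [26, 26, 26, 26, 26, 26, 26, 26, 26, 26, 26, 26, 26, 26, 26, 26]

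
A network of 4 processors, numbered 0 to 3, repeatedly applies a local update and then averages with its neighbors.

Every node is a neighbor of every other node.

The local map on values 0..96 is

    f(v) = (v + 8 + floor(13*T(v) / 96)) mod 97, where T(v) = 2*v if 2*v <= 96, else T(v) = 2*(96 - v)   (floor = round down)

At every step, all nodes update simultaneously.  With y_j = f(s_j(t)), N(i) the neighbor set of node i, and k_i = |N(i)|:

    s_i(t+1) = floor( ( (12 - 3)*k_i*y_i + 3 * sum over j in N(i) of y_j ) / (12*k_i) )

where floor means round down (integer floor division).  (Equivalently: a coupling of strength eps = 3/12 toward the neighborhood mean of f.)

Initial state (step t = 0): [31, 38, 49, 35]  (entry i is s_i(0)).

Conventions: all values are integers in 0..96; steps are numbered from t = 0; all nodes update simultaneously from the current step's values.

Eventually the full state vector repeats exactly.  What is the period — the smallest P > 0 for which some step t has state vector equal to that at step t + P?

Simulating step by step:
t=0: [31, 38, 49, 35]
t=1: [50, 56, 64, 53]
t=2: [71, 74, 78, 72]
t=3: [85, 87, 89, 86]
t=4: [79, 16, 16, 80]
t=5: [80, 38, 38, 81]
t=6: [86, 62, 62, 86]
t=7: [93, 81, 81, 93]
t=8: [18, 78, 78, 18]
t=9: [40, 80, 80, 40]
t=10: [63, 86, 86, 63]
t=11: [81, 93, 93, 81]
t=12: [78, 18, 18, 78]
t=13: [80, 40, 40, 80]
t=14: [86, 63, 63, 86]
t=15: [93, 81, 81, 93]

Answer: 8
Key observation: The state at step 7, [93, 81, 81, 93], reappears at step 15 — and no state repeats earlier — so the cycle the system enters has period 8.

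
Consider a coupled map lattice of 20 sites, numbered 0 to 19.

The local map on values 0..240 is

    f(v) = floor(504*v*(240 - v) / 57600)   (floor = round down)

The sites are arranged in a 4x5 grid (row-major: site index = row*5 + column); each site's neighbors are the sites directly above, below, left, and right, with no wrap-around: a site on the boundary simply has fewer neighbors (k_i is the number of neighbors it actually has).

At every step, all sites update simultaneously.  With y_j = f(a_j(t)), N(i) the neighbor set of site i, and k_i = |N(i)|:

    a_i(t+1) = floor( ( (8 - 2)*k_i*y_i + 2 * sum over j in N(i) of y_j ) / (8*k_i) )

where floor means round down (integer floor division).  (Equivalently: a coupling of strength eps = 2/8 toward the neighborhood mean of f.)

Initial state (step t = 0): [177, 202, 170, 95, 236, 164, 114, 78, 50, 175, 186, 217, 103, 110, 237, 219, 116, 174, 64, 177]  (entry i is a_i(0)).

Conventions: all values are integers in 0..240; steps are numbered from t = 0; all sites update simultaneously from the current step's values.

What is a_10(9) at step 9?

Answer: a_10(9) = 125

Derivation:
t=0: [177, 202, 170, 95, 236, 164, 114, 78, 50, 175, 186, 217, 103, 110, 237, 219, 116, 174, 64, 177]
t=1: [94, 77, 102, 106, 33, 107, 114, 109, 90, 82, 81, 61, 115, 113, 31, 56, 109, 103, 100, 85]
t=2: [119, 112, 122, 118, 73, 122, 122, 123, 118, 104, 109, 101, 122, 120, 71, 97, 118, 123, 121, 108]
t=3: [125, 125, 125, 123, 110, 124, 124, 125, 124, 120, 123, 122, 124, 124, 109, 121, 124, 125, 125, 121]
t=4: [125, 125, 125, 125, 125, 125, 125, 125, 125, 125, 125, 125, 125, 124, 124, 125, 125, 125, 125, 124]
t=5: [125, 125, 125, 125, 125, 125, 125, 125, 125, 125, 125, 125, 125, 125, 125, 125, 125, 125, 125, 125]
t=6: [125, 125, 125, 125, 125, 125, 125, 125, 125, 125, 125, 125, 125, 125, 125, 125, 125, 125, 125, 125]
t=7: [125, 125, 125, 125, 125, 125, 125, 125, 125, 125, 125, 125, 125, 125, 125, 125, 125, 125, 125, 125]
t=8: [125, 125, 125, 125, 125, 125, 125, 125, 125, 125, 125, 125, 125, 125, 125, 125, 125, 125, 125, 125]
t=9: [125, 125, 125, 125, 125, 125, 125, 125, 125, 125, 125, 125, 125, 125, 125, 125, 125, 125, 125, 125]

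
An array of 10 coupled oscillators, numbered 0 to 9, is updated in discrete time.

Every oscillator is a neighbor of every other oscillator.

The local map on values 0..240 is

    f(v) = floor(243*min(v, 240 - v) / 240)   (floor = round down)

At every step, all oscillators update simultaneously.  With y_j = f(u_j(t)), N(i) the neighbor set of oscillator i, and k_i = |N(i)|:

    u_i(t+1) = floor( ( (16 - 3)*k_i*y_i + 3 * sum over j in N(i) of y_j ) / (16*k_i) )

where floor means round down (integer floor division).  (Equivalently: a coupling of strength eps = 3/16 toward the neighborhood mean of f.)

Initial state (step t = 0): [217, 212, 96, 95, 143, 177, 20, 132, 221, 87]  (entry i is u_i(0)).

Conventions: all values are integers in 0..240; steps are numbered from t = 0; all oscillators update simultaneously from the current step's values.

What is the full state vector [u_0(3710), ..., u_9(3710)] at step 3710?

Simulating step by step:
t=0: [217, 212, 96, 95, 143, 177, 20, 132, 221, 87]
t=1: [31, 35, 90, 89, 90, 63, 29, 99, 28, 83]
t=2: [37, 41, 85, 84, 85, 63, 36, 92, 35, 79]
t=3: [42, 45, 81, 80, 81, 63, 41, 86, 41, 75]
t=4: [46, 48, 78, 77, 78, 63, 45, 82, 45, 72]
t=5: [49, 51, 74, 74, 74, 63, 48, 78, 48, 70]
t=6: [51, 53, 71, 71, 71, 62, 51, 74, 51, 68]
t=7: [53, 54, 69, 69, 69, 62, 53, 71, 53, 66]
t=8: [54, 55, 67, 67, 67, 61, 54, 69, 54, 65]
t=9: [55, 56, 65, 65, 65, 61, 55, 67, 55, 64]
t=10: [56, 57, 64, 64, 64, 60, 56, 65, 56, 63]
t=11: [56, 57, 63, 63, 63, 60, 56, 64, 56, 62]
t=12: [56, 57, 62, 62, 62, 60, 56, 63, 56, 61]
t=13: [56, 57, 61, 61, 61, 59, 56, 62, 56, 60]
t=14: [56, 57, 60, 60, 60, 58, 56, 61, 56, 59]
t=15: [56, 57, 59, 59, 59, 58, 56, 60, 56, 58]
t=16: [56, 57, 58, 58, 58, 57, 56, 59, 56, 57]
t=17: [56, 57, 57, 57, 57, 57, 56, 58, 56, 57]
t=18: [56, 56, 56, 56, 56, 56, 56, 57, 56, 56]
t=19: [56, 56, 56, 56, 56, 56, 56, 56, 56, 56]
t=20: [56, 56, 56, 56, 56, 56, 56, 56, 56, 56]

Answer: [56, 56, 56, 56, 56, 56, 56, 56, 56, 56]
Key observation: The state at step 19, [56, 56, 56, 56, 56, 56, 56, 56, 56, 56], reappears at step 20: the system is in a cycle of period 1 from step 19 on.  Therefore the state at step 3710 equals the state at step 19 + ((3710 - 19) mod 1) = 19, which is [56, 56, 56, 56, 56, 56, 56, 56, 56, 56].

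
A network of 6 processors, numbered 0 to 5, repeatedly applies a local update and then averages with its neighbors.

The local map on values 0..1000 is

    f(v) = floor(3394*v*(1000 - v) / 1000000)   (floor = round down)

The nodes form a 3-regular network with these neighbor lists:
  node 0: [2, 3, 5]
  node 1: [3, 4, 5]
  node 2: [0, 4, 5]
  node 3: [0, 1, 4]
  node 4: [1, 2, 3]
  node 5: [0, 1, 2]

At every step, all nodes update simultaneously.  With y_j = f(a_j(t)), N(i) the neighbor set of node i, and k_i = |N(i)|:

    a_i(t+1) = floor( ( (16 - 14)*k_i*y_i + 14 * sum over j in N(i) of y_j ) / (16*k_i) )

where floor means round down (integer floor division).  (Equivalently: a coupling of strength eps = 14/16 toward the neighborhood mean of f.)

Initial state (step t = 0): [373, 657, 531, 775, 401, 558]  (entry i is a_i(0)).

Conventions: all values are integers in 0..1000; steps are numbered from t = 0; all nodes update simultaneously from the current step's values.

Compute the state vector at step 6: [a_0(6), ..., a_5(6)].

Simulating step by step:
t=0: [373, 657, 531, 775, 401, 558]
t=1: [762, 749, 818, 765, 743, 805]
t=2: [557, 601, 586, 630, 592, 579]
t=3: [816, 812, 827, 819, 810, 824]
t=4: [495, 507, 504, 514, 504, 502]
t=5: [847, 847, 848, 847, 847, 848]
t=6: [437, 438, 438, 439, 438, 438]

Answer: [437, 438, 438, 439, 438, 438]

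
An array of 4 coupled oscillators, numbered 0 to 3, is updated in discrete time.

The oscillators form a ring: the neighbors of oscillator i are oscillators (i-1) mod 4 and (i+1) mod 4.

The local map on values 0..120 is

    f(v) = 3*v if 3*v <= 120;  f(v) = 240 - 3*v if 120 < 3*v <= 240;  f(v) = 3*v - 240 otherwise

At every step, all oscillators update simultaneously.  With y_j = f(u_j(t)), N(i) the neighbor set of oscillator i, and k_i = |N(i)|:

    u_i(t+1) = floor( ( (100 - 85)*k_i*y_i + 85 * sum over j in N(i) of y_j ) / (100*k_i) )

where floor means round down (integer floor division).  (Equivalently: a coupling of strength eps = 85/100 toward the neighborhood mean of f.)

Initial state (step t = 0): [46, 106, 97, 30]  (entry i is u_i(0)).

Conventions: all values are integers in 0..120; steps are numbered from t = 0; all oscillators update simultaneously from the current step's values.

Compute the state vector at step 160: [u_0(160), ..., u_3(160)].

Simulating step by step:
t=0: [46, 106, 97, 30]
t=1: [86, 76, 79, 78]
t=2: [10, 10, 8, 9]
t=3: [28, 27, 27, 27]
t=4: [81, 82, 81, 82]
t=5: [5, 3, 5, 3]
t=6: [9, 14, 9, 14]
t=7: [39, 29, 39, 29]
t=8: [91, 112, 91, 112]
t=9: [86, 42, 86, 42]
t=10: [99, 32, 99, 32]
t=11: [90, 62, 90, 62]
t=12: [50, 33, 50, 33]
t=13: [97, 91, 97, 91]
t=14: [35, 48, 35, 48]
t=15: [97, 103, 97, 103]
t=16: [66, 53, 66, 53]
t=17: [75, 47, 75, 47]
t=18: [86, 27, 86, 27]
t=19: [71, 27, 71, 27]
t=20: [72, 35, 72, 35]
t=21: [92, 36, 92, 36]
t=22: [97, 46, 97, 46]
t=23: [94, 58, 94, 58]
t=24: [62, 45, 62, 45]
t=25: [97, 61, 97, 61]
t=26: [56, 51, 56, 51]
t=27: [84, 74, 84, 74]
t=28: [17, 12, 17, 12]
t=29: [38, 48, 38, 48]
t=30: [98, 111, 98, 111]
t=31: [87, 59, 87, 59]
t=32: [56, 27, 56, 27]
t=33: [79, 73, 79, 73]
t=34: [18, 5, 18, 5]
t=35: [20, 48, 20, 48]
t=36: [90, 65, 90, 65]
t=37: [42, 32, 42, 32]
t=38: [98, 111, 98, 111]

Answer: [56, 27, 56, 27]
Key observation: The state at step 30, [98, 111, 98, 111], reappears at step 38: the system is in a cycle of period 8 from step 30 on.  Therefore the state at step 160 equals the state at step 30 + ((160 - 30) mod 8) = 32, which is [56, 27, 56, 27].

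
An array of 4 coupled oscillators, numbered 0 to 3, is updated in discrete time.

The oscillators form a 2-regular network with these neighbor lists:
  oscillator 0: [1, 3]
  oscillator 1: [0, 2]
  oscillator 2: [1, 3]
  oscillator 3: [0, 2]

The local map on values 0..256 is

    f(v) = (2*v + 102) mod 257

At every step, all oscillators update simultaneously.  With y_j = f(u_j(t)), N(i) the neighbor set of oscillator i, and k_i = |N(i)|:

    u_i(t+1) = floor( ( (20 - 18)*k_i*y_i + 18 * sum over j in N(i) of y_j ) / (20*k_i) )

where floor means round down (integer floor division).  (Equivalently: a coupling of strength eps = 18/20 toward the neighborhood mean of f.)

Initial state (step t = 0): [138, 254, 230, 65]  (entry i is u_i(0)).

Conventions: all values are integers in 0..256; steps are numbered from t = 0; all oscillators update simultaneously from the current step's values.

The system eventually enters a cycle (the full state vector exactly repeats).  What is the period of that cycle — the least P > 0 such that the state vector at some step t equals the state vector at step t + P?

Answer: 16
Key observation: The state at step 27, [138, 138, 138, 138], reappears at step 43 — and no state repeats earlier — so the cycle the system enters has period 16.

Derivation:
t=0: [138, 254, 230, 65]
t=1: [159, 85, 152, 99]
t=2: [42, 141, 41, 144]
t=3: [135, 179, 135, 179]
t=4: [194, 123, 194, 123]
t=5: [105, 218, 105, 218]
t=6: [27, 51, 27, 51]
t=7: [199, 160, 199, 160]
t=8: [172, 235, 172, 235]
t=9: [71, 175, 71, 175]
t=10: [199, 239, 199, 239]
t=11: [83, 225, 83, 225]
t=12: [35, 13, 35, 13]
t=13: [132, 167, 132, 167]
t=14: [172, 116, 172, 116]
t=15: [88, 177, 88, 177]
t=16: [181, 38, 181, 38]
t=17: [180, 204, 180, 204]
t=18: [248, 209, 248, 209]
t=19: [13, 76, 13, 76]
t=20: [241, 140, 241, 140]
t=21: [119, 75, 119, 75]
t=22: [235, 99, 235, 99]
t=23: [44, 56, 44, 56]
t=24: [211, 192, 211, 192]
t=25: [207, 31, 207, 31]
t=26: [147, 18, 147, 18]
t=27: [138, 138, 138, 138]
t=28: [121, 121, 121, 121]
t=29: [87, 87, 87, 87]
t=30: [19, 19, 19, 19]
t=31: [140, 140, 140, 140]
t=32: [125, 125, 125, 125]
t=33: [95, 95, 95, 95]
t=34: [35, 35, 35, 35]
t=35: [172, 172, 172, 172]
t=36: [189, 189, 189, 189]
t=37: [223, 223, 223, 223]
t=38: [34, 34, 34, 34]
t=39: [170, 170, 170, 170]
t=40: [185, 185, 185, 185]
t=41: [215, 215, 215, 215]
t=42: [18, 18, 18, 18]
t=43: [138, 138, 138, 138]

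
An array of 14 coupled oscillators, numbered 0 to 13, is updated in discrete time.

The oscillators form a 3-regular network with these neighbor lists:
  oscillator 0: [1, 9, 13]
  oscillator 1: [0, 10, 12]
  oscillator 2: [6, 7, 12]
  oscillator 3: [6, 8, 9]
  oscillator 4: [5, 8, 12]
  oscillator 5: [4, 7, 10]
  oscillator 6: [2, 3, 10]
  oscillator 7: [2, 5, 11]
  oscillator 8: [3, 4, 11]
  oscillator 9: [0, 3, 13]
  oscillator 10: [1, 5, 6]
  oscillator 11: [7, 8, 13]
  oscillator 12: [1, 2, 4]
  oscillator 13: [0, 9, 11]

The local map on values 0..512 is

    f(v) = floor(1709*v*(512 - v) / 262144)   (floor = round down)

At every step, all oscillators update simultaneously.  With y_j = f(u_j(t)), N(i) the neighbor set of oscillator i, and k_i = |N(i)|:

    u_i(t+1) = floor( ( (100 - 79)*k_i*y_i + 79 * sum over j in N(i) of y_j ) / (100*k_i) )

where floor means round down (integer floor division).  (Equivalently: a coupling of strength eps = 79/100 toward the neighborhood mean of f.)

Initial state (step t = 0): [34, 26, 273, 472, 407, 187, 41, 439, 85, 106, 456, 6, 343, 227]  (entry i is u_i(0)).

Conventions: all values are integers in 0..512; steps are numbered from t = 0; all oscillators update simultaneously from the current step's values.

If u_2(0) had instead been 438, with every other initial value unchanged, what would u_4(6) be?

Answer: u_4(6) = 426
Key observation: This trace re-runs the system from the modified initial state.

Derivation:
t=0: [34, 26, 438, 472, 407, 187, 41, 439, 85, 106, 456, 6, 343, 227]
t=1: [228, 187, 231, 194, 324, 254, 157, 208, 160, 229, 193, 231, 229, 194]
t=2: [409, 411, 404, 387, 403, 408, 399, 421, 398, 411, 396, 399, 408, 418]
t=3: [267, 280, 275, 292, 283, 277, 298, 276, 297, 279, 283, 272, 279, 274]
t=4: [424, 423, 421, 418, 421, 422, 420, 424, 420, 423, 420, 422, 423, 424]
t=5: [244, 246, 246, 250, 247, 247, 251, 246, 250, 246, 248, 245, 247, 244]
t=6: [426, 426, 426, 426, 426, 426, 426, 426, 426, 426, 426, 426, 426, 426]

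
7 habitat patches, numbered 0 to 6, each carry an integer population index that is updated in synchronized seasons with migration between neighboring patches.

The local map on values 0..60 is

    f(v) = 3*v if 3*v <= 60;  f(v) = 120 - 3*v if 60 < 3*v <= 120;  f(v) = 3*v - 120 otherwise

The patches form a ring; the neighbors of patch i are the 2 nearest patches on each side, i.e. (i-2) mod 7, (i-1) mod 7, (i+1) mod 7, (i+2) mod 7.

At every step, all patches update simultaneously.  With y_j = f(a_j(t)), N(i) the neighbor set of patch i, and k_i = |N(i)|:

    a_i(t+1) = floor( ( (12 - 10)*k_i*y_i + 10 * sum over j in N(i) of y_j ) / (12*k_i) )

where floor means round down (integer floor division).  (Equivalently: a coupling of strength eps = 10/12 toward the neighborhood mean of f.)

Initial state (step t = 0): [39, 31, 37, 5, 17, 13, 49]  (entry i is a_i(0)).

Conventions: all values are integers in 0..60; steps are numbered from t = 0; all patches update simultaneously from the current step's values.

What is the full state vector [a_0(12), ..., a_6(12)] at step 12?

Answer: [33, 33, 33, 34, 36, 37, 35]

Derivation:
t=0: [39, 31, 37, 5, 17, 13, 49]
t=1: [21, 15, 21, 28, 27, 26, 29]
t=2: [46, 45, 46, 44, 41, 41, 43]
t=3: [12, 14, 13, 10, 9, 9, 9]
t=4: [34, 34, 34, 33, 30, 29, 32]
t=5: [22, 19, 21, 24, 25, 24, 24]
t=6: [52, 52, 52, 51, 49, 48, 50]
t=7: [32, 34, 33, 31, 30, 30, 30]
t=8: [24, 24, 24, 25, 27, 28, 26]
t=9: [44, 46, 45, 43, 42, 42, 42]
t=10: [11, 11, 11, 10, 8, 7, 9]
t=11: [29, 31, 30, 28, 27, 27, 27]
t=12: [33, 33, 33, 34, 36, 37, 35]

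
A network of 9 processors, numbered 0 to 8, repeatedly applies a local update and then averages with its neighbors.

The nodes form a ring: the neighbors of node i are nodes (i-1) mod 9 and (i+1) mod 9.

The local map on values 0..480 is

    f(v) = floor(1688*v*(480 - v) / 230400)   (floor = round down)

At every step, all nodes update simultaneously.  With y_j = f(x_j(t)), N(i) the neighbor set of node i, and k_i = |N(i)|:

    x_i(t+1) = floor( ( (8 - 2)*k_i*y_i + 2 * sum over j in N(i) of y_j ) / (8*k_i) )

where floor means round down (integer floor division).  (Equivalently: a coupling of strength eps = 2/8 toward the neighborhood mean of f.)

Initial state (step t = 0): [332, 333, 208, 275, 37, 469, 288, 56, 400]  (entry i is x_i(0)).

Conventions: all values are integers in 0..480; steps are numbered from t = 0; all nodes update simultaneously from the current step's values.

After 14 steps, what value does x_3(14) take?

Answer: x_3(14) = 199

Derivation:
t=0: [332, 333, 208, 275, 37, 469, 288, 56, 400]
t=1: [343, 365, 406, 376, 146, 93, 330, 209, 242]
t=2: [349, 300, 239, 286, 336, 287, 356, 408, 410]
t=3: [326, 390, 415, 401, 366, 388, 319, 227, 226]
t=4: [359, 263, 208, 236, 290, 280, 367, 414, 413]
t=5: [316, 405, 415, 417, 406, 395, 303, 213, 216]
t=6: [364, 238, 199, 196, 219, 260, 376, 413, 412]
t=7: [310, 405, 410, 408, 416, 402, 292, 212, 217]
t=8: [369, 241, 212, 211, 201, 246, 382, 414, 413]
t=9: [302, 405, 416, 414, 412, 401, 283, 209, 214]
t=10: [374, 240, 199, 200, 207, 250, 386, 413, 413]
t=11: [295, 403, 410, 410, 414, 400, 276, 209, 213]
t=12: [379, 246, 212, 208, 205, 252, 390, 414, 413]
t=13: [287, 402, 416, 414, 414, 398, 270, 207, 211]
t=14: [384, 246, 199, 199, 204, 256, 392, 414, 413]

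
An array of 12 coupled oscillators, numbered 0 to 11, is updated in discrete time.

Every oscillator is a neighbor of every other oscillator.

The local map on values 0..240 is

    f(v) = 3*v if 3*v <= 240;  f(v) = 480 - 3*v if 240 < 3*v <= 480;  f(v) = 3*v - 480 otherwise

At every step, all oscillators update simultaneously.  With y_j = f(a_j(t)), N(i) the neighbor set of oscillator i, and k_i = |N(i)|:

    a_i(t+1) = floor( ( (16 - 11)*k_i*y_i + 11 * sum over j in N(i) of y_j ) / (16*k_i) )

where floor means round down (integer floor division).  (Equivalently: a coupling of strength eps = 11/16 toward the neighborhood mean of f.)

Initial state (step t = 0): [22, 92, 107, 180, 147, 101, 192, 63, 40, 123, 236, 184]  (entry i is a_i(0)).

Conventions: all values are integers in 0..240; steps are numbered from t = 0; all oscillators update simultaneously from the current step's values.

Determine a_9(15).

Simulating step by step:
t=0: [22, 92, 107, 180, 147, 101, 192, 63, 40, 123, 236, 184]
t=1: [111, 146, 134, 110, 104, 139, 119, 142, 125, 122, 152, 113]
t=2: [112, 86, 95, 113, 117, 91, 106, 89, 101, 104, 81, 110]
t=3: [170, 189, 182, 169, 166, 185, 174, 187, 178, 176, 193, 171]
t=4: [48, 63, 57, 48, 45, 60, 51, 61, 54, 53, 66, 49]
t=5: [158, 170, 165, 158, 156, 167, 161, 168, 163, 162, 172, 159]
t=6: [12, 18, 14, 12, 13, 15, 11, 16, 12, 12, 19, 11]
t=7: [39, 44, 41, 39, 40, 42, 39, 42, 39, 39, 45, 39]
t=8: [120, 124, 122, 120, 121, 123, 120, 123, 120, 120, 125, 120]
t=9: [116, 113, 115, 116, 115, 114, 116, 114, 116, 116, 112, 116]
t=10: [134, 136, 135, 134, 135, 135, 134, 135, 134, 134, 137, 134]
t=11: [76, 74, 75, 76, 75, 75, 76, 75, 76, 76, 74, 76]
t=12: [226, 225, 225, 226, 225, 225, 226, 225, 226, 226, 225, 226]
t=13: [196, 196, 196, 196, 196, 196, 196, 196, 196, 196, 196, 196]
t=14: [108, 108, 108, 108, 108, 108, 108, 108, 108, 108, 108, 108]
t=15: [156, 156, 156, 156, 156, 156, 156, 156, 156, 156, 156, 156]

Answer: a_9(15) = 156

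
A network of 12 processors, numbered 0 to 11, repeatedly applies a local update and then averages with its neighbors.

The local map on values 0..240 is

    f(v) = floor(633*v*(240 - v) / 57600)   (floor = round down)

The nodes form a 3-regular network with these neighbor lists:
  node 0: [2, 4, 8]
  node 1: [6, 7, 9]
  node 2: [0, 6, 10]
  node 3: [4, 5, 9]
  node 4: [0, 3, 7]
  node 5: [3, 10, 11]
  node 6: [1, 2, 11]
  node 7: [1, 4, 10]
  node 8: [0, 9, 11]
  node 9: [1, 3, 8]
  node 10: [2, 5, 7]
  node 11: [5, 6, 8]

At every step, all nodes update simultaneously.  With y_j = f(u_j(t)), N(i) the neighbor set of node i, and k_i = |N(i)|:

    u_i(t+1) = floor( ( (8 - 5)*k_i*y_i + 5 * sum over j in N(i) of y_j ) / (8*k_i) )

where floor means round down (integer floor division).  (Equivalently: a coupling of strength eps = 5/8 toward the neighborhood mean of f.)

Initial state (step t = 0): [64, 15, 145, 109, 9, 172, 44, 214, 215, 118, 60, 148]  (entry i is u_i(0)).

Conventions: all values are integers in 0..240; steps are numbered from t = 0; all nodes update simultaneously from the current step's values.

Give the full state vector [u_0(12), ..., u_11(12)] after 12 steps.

Simulating step by step:
t=0: [64, 15, 145, 109, 9, 172, 44, 214, 215, 118, 60, 148]
t=1: [94, 79, 126, 122, 79, 136, 105, 59, 111, 111, 115, 114]
t=2: [150, 141, 155, 153, 140, 156, 152, 134, 155, 153, 148, 156]
t=3: [147, 150, 146, 147, 151, 145, 146, 153, 145, 147, 148, 144]
t=4: [149, 148, 149, 149, 148, 150, 149, 147, 150, 149, 149, 150]
t=5: [148, 149, 149, 148, 149, 148, 148, 149, 148, 148, 149, 148]
t=6: [149, 149, 149, 149, 149, 149, 149, 149, 149, 149, 149, 149]
t=7: [149, 149, 149, 149, 149, 149, 149, 149, 149, 149, 149, 149]
t=8: [149, 149, 149, 149, 149, 149, 149, 149, 149, 149, 149, 149]
t=9: [149, 149, 149, 149, 149, 149, 149, 149, 149, 149, 149, 149]
t=10: [149, 149, 149, 149, 149, 149, 149, 149, 149, 149, 149, 149]
t=11: [149, 149, 149, 149, 149, 149, 149, 149, 149, 149, 149, 149]
t=12: [149, 149, 149, 149, 149, 149, 149, 149, 149, 149, 149, 149]

Answer: [149, 149, 149, 149, 149, 149, 149, 149, 149, 149, 149, 149]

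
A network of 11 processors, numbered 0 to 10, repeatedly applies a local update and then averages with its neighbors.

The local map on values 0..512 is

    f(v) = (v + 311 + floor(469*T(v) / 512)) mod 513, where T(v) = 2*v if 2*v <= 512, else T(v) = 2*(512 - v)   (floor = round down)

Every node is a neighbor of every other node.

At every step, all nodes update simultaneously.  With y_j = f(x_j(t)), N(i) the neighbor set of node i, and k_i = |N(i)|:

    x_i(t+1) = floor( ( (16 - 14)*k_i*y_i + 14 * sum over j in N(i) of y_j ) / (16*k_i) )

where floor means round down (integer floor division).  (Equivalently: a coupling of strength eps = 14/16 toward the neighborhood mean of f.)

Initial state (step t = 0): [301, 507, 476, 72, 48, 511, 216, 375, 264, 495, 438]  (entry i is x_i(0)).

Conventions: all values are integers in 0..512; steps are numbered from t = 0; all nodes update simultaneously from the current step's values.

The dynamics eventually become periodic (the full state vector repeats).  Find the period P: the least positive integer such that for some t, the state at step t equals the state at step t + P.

Answer: 2
Key observation: The state at step 19, [399, 399, 399, 399, 399, 399, 399, 399, 399, 399, 399], reappears at step 21 — and no state repeats earlier — so the cycle the system enters has period 2.

Derivation:
t=0: [301, 507, 476, 72, 48, 511, 216, 375, 264, 495, 438]
t=1: [317, 311, 312, 299, 316, 311, 315, 315, 299, 311, 313]
t=2: [476, 477, 476, 477, 476, 477, 476, 476, 477, 477, 476]
t=3: [339, 339, 339, 339, 339, 339, 339, 339, 339, 339, 339]
t=4: [453, 453, 453, 453, 453, 453, 453, 453, 453, 453, 453]
t=5: [359, 359, 359, 359, 359, 359, 359, 359, 359, 359, 359]
t=6: [437, 437, 437, 437, 437, 437, 437, 437, 437, 437, 437]
t=7: [372, 372, 372, 372, 372, 372, 372, 372, 372, 372, 372]
t=8: [426, 426, 426, 426, 426, 426, 426, 426, 426, 426, 426]
t=9: [381, 381, 381, 381, 381, 381, 381, 381, 381, 381, 381]
t=10: [418, 418, 418, 418, 418, 418, 418, 418, 418, 418, 418]
t=11: [388, 388, 388, 388, 388, 388, 388, 388, 388, 388, 388]
t=12: [413, 413, 413, 413, 413, 413, 413, 413, 413, 413, 413]
t=13: [392, 392, 392, 392, 392, 392, 392, 392, 392, 392, 392]
t=14: [409, 409, 409, 409, 409, 409, 409, 409, 409, 409, 409]
t=15: [395, 395, 395, 395, 395, 395, 395, 395, 395, 395, 395]
t=16: [407, 407, 407, 407, 407, 407, 407, 407, 407, 407, 407]
t=17: [397, 397, 397, 397, 397, 397, 397, 397, 397, 397, 397]
t=18: [405, 405, 405, 405, 405, 405, 405, 405, 405, 405, 405]
t=19: [399, 399, 399, 399, 399, 399, 399, 399, 399, 399, 399]
t=20: [404, 404, 404, 404, 404, 404, 404, 404, 404, 404, 404]
t=21: [399, 399, 399, 399, 399, 399, 399, 399, 399, 399, 399]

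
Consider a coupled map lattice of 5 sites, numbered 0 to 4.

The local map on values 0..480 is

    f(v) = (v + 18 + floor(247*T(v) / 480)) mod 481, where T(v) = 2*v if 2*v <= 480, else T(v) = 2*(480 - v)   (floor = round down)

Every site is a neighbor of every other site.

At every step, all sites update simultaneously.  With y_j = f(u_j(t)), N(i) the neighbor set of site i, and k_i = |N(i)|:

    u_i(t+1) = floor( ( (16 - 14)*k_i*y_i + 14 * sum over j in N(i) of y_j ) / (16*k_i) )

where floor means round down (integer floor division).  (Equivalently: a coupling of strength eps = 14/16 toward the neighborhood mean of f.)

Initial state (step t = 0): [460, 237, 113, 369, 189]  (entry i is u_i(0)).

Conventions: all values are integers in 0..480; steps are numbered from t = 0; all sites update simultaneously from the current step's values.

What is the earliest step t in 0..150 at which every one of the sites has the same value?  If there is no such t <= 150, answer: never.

Answer: 3
Key observation: Synchronization is absorbing here: once all sites are equal they stay equal, and step 3 is the first all-equal step.

Derivation:
t=0: [460, 237, 113, 369, 189]  (not all equal)
t=1: [151, 151, 130, 151, 115]  (not all equal)
t=2: [298, 298, 302, 298, 305]  (not all equal)
t=3: [22, 22, 22, 22, 22]  (all equal)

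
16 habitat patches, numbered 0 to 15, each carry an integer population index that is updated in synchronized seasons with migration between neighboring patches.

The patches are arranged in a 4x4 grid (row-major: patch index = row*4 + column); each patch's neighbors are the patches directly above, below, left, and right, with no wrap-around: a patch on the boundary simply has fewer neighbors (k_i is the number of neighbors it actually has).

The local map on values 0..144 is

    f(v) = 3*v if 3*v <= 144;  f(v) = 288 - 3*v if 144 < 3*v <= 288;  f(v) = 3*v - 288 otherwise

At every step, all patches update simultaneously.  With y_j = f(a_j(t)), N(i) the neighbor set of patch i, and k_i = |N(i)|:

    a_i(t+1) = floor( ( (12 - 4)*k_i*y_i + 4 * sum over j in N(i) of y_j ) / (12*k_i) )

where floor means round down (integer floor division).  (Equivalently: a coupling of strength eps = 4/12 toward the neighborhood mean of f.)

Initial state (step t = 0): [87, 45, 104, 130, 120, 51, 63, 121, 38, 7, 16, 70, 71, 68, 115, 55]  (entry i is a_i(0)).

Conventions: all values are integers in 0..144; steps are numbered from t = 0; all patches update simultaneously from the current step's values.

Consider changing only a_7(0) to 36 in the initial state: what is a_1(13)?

Simulating step by step:
t=0: [87, 45, 104, 130, 120, 51, 63, 36, 38, 7, 16, 70, 71, 68, 115, 55]
t=1: [52, 110, 53, 90, 78, 117, 92, 103, 94, 45, 53, 83, 83, 73, 66, 104]
t=2: [104, 64, 94, 37, 58, 62, 36, 21, 29, 112, 109, 45, 38, 75, 84, 37]
t=3: [51, 78, 39, 85, 99, 98, 89, 81, 88, 56, 53, 113, 101, 64, 47, 102]
t=4: [100, 64, 90, 49, 24, 21, 38, 41, 32, 101, 113, 55, 30, 94, 121, 44]
t=5: [36, 74, 51, 117, 67, 66, 97, 124, 83, 28, 61, 116, 77, 24, 71, 121]
t=6: [97, 81, 104, 78, 84, 80, 36, 70, 51, 81, 88, 69, 56, 72, 78, 72]
t=7: [15, 38, 39, 53, 44, 51, 86, 79, 112, 53, 40, 73, 114, 72, 54, 70]
t=8: [71, 109, 108, 114, 113, 123, 55, 59, 67, 117, 109, 73, 56, 82, 114, 84]
t=9: [65, 47, 48, 60, 61, 77, 104, 101, 84, 62, 51, 66, 101, 54, 49, 44]
t=10: [103, 126, 126, 98, 90, 69, 45, 34, 48, 97, 119, 91, 37, 112, 137, 126]
t=11: [32, 81, 85, 36, 39, 74, 118, 85, 110, 30, 69, 39, 106, 58, 105, 83]
t=12: [91, 51, 46, 83, 100, 70, 61, 54, 54, 85, 79, 95, 46, 92, 44, 50]
t=13: [34, 115, 123, 70, 32, 75, 102, 100, 104, 44, 56, 37, 115, 41, 110, 114]

Answer: a_1(13) = 115
Key observation: This trace re-runs the system from the modified initial state.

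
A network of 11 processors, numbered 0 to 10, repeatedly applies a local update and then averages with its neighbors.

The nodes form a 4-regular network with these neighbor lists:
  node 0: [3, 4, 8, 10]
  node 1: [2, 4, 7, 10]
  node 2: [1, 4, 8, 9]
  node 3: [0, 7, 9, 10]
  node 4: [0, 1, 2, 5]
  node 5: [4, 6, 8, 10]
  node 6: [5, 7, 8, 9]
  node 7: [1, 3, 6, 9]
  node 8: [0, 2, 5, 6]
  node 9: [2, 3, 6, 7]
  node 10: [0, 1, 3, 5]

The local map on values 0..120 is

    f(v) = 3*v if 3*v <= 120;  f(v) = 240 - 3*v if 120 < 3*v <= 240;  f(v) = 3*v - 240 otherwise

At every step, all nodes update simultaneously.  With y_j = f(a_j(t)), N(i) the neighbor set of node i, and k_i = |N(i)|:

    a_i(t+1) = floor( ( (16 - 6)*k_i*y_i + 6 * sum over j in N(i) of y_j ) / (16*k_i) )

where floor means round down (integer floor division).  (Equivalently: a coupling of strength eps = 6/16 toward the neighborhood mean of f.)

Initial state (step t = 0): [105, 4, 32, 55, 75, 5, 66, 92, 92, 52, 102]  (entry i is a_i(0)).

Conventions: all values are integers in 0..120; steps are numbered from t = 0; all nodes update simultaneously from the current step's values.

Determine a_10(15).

Simulating step by step:
t=0: [105, 4, 32, 55, 75, 5, 66, 92, 92, 52, 102]
t=1: [64, 27, 73, 71, 27, 24, 42, 42, 43, 75, 57]
t=2: [57, 77, 40, 39, 71, 80, 100, 93, 93, 35, 64]
t=3: [64, 27, 91, 97, 35, 16, 54, 51, 47, 97, 48]
t=4: [62, 80, 52, 58, 85, 65, 75, 78, 81, 55, 81]
t=5: [41, 10, 61, 54, 26, 31, 21, 18, 20, 62, 17]
t=6: [98, 41, 56, 74, 76, 81, 63, 54, 68, 57, 61]
t=7: [45, 93, 66, 35, 30, 16, 49, 72, 39, 63, 53]
t=8: [102, 46, 54, 90, 78, 65, 80, 42, 100, 56, 78]
t=9: [50, 82, 71, 42, 31, 34, 27, 90, 55, 65, 26]
t=10: [90, 25, 37, 94, 79, 94, 74, 41, 75, 51, 78]
t=11: [24, 69, 86, 48, 26, 30, 35, 93, 28, 81, 21]
t=12: [75, 39, 29, 76, 68, 87, 85, 46, 79, 26, 66]
t=13: [18, 98, 76, 29, 45, 22, 28, 84, 14, 69, 41]
t=14: [66, 56, 29, 74, 83, 73, 66, 31, 46, 38, 97]
t=15: [43, 67, 82, 39, 26, 32, 57, 81, 81, 93, 46]

Answer: a_10(15) = 46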